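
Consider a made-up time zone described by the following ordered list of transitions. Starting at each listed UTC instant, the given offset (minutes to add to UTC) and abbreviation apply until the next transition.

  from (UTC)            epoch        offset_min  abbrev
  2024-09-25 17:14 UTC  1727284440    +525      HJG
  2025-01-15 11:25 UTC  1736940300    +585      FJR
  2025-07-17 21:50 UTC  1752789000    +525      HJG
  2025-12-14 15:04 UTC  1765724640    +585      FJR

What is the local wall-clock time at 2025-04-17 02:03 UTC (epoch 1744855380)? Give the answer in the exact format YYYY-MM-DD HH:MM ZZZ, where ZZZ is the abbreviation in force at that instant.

2025-04-17 11:48 FJR

Query: 2025-04-17 02:03 UTC
Rule 2/4 (FJR, +09:45): 2025-01-15 11:25 UTC ≤ query < 2025-07-17 21:50 UTC
2·60 + 3 + 585 = 708 min
708 = 0·1440 + 708; 708 = 11·60 + 48 → 11:48, same day
→ 2025-04-17 11:48 FJR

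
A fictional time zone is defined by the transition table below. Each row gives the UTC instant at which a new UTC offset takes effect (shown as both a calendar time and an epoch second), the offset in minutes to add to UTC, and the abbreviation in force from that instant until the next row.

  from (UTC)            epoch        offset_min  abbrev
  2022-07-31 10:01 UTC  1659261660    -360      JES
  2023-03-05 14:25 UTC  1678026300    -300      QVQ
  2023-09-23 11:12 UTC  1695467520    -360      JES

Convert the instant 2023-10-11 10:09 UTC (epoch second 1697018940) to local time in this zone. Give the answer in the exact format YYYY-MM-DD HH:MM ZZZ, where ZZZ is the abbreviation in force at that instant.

2023-10-11 04:09 JES

Query: 2023-10-11 10:09 UTC
Rule 3/3 (JES, -06:00): 2023-09-23 11:12 UTC ≤ query < +∞
10·60 + 9 - 360 = 249 min
249 = 0·1440 + 249; 249 = 4·60 + 9 → 04:09, same day
→ 2023-10-11 04:09 JES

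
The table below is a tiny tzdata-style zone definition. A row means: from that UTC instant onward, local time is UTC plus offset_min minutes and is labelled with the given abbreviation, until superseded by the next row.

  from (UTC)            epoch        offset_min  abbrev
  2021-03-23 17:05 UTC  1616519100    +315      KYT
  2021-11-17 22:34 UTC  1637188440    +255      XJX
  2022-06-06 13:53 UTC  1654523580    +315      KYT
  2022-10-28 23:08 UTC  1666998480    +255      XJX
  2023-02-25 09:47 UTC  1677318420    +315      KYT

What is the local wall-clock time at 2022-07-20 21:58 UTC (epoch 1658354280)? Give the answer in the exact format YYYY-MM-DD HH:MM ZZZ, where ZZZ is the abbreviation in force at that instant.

Query: 2022-07-20 21:58 UTC
Rule 3/5 (KYT, +05:15): 2022-06-06 13:53 UTC ≤ query < 2022-10-28 23:08 UTC
21·60 + 58 + 315 = 1633 min
1633 = 1·1440 + 193; 193 = 3·60 + 13 → 03:13, 2022-07-20 + 1 day = 2022-07-21
→ 2022-07-21 03:13 KYT

2022-07-21 03:13 KYT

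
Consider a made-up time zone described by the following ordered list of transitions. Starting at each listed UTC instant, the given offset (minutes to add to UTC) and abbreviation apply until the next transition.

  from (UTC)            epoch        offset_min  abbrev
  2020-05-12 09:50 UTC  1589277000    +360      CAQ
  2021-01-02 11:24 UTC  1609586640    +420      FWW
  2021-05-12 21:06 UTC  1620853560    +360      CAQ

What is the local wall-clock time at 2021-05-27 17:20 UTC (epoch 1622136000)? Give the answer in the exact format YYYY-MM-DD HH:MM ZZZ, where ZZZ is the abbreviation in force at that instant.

Query: 2021-05-27 17:20 UTC
Rule 3/3 (CAQ, +06:00): 2021-05-12 21:06 UTC ≤ query < +∞
17·60 + 20 + 360 = 1400 min
1400 = 0·1440 + 1400; 1400 = 23·60 + 20 → 23:20, same day
→ 2021-05-27 23:20 CAQ

2021-05-27 23:20 CAQ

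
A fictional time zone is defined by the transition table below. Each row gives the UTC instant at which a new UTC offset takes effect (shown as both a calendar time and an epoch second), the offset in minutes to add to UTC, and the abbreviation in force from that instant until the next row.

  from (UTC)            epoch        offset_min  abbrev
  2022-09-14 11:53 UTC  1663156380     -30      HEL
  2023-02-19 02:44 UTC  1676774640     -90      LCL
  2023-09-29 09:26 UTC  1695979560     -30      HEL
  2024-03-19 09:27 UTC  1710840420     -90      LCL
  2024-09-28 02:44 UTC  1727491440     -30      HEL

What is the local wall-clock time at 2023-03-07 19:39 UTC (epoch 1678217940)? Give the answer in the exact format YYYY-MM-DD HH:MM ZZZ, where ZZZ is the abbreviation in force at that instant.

2023-03-07 18:09 LCL

Query: 2023-03-07 19:39 UTC
Rule 2/5 (LCL, -01:30): 2023-02-19 02:44 UTC ≤ query < 2023-09-29 09:26 UTC
19·60 + 39 - 90 = 1089 min
1089 = 0·1440 + 1089; 1089 = 18·60 + 9 → 18:09, same day
→ 2023-03-07 18:09 LCL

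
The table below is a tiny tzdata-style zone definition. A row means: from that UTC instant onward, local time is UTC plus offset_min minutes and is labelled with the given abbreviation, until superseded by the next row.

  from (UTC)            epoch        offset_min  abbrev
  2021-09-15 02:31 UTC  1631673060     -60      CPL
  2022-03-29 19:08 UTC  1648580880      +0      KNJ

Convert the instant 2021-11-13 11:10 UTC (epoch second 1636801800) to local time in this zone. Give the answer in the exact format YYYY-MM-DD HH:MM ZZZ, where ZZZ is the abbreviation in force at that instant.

Query: 2021-11-13 11:10 UTC
Rule 1/2 (CPL, -01:00): 2021-09-15 02:31 UTC ≤ query < 2022-03-29 19:08 UTC
11·60 + 10 - 60 = 610 min
610 = 0·1440 + 610; 610 = 10·60 + 10 → 10:10, same day
→ 2021-11-13 10:10 CPL

2021-11-13 10:10 CPL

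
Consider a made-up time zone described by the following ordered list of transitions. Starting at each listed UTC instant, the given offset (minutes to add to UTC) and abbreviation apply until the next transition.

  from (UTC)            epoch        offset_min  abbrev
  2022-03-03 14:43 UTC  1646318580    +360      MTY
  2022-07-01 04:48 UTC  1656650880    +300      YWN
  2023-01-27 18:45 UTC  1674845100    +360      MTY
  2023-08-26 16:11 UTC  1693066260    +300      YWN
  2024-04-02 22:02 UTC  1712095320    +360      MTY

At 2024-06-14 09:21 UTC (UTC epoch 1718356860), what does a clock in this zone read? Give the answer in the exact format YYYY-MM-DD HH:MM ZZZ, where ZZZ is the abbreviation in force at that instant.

2024-06-14 15:21 MTY

Query: 2024-06-14 09:21 UTC
Rule 5/5 (MTY, +06:00): 2024-04-02 22:02 UTC ≤ query < +∞
9·60 + 21 + 360 = 921 min
921 = 0·1440 + 921; 921 = 15·60 + 21 → 15:21, same day
→ 2024-06-14 15:21 MTY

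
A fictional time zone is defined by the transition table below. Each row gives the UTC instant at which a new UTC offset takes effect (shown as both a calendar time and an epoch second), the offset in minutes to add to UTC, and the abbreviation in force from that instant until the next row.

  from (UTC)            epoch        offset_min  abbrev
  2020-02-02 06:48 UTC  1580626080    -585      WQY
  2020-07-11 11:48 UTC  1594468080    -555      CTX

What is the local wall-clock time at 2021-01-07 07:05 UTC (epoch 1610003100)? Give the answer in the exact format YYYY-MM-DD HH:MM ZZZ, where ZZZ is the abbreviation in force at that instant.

2021-01-06 21:50 CTX

Query: 2021-01-07 07:05 UTC
Rule 2/2 (CTX, -09:15): 2020-07-11 11:48 UTC ≤ query < +∞
7·60 + 5 - 555 = -130 min
-130 = -1·1440 + 1310; 1310 = 21·60 + 50 → 21:50, 2021-01-07 - 1 day = 2021-01-06
→ 2021-01-06 21:50 CTX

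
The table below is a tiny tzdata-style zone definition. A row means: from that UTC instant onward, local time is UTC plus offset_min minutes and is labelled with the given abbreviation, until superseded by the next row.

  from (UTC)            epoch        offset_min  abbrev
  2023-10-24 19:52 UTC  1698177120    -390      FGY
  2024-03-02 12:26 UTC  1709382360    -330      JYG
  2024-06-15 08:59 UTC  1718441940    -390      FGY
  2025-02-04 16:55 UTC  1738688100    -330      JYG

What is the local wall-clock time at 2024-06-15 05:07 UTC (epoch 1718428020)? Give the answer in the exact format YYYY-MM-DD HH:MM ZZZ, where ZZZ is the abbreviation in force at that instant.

Query: 2024-06-15 05:07 UTC
Rule 2/4 (JYG, -05:30): 2024-03-02 12:26 UTC ≤ query < 2024-06-15 08:59 UTC
5·60 + 7 - 330 = -23 min
-23 = -1·1440 + 1417; 1417 = 23·60 + 37 → 23:37, 2024-06-15 - 1 day = 2024-06-14
→ 2024-06-14 23:37 JYG

2024-06-14 23:37 JYG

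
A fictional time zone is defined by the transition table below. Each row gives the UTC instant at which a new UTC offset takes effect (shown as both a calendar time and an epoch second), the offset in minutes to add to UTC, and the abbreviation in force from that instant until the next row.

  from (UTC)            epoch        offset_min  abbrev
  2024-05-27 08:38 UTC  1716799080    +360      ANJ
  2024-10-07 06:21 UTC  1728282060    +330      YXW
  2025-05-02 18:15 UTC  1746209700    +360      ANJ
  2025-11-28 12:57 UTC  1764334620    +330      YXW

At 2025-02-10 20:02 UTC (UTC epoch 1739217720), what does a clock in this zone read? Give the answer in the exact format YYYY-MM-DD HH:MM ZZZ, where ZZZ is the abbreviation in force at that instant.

Query: 2025-02-10 20:02 UTC
Rule 2/4 (YXW, +05:30): 2024-10-07 06:21 UTC ≤ query < 2025-05-02 18:15 UTC
20·60 + 2 + 330 = 1532 min
1532 = 1·1440 + 92; 92 = 1·60 + 32 → 01:32, 2025-02-10 + 1 day = 2025-02-11
→ 2025-02-11 01:32 YXW

2025-02-11 01:32 YXW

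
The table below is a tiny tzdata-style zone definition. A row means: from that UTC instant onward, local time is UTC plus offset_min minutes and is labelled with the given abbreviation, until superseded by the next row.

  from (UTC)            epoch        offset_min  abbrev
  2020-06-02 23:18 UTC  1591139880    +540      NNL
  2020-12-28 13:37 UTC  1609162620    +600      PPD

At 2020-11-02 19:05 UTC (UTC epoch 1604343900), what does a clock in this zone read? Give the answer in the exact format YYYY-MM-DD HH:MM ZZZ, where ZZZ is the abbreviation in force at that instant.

2020-11-03 04:05 NNL

Query: 2020-11-02 19:05 UTC
Rule 1/2 (NNL, +09:00): 2020-06-02 23:18 UTC ≤ query < 2020-12-28 13:37 UTC
19·60 + 5 + 540 = 1685 min
1685 = 1·1440 + 245; 245 = 4·60 + 5 → 04:05, 2020-11-02 + 1 day = 2020-11-03
→ 2020-11-03 04:05 NNL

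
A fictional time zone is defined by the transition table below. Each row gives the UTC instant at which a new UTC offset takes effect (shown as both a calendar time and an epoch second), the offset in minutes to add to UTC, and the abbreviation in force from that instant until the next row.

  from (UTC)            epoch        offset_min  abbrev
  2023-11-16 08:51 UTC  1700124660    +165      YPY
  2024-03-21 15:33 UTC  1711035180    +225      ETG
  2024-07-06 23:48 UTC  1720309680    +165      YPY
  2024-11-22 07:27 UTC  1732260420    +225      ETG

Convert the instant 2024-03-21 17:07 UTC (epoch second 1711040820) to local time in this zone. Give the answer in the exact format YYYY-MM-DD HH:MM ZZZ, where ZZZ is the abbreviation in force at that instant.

Query: 2024-03-21 17:07 UTC
Rule 2/4 (ETG, +03:45): 2024-03-21 15:33 UTC ≤ query < 2024-07-06 23:48 UTC
17·60 + 7 + 225 = 1252 min
1252 = 0·1440 + 1252; 1252 = 20·60 + 52 → 20:52, same day
→ 2024-03-21 20:52 ETG

2024-03-21 20:52 ETG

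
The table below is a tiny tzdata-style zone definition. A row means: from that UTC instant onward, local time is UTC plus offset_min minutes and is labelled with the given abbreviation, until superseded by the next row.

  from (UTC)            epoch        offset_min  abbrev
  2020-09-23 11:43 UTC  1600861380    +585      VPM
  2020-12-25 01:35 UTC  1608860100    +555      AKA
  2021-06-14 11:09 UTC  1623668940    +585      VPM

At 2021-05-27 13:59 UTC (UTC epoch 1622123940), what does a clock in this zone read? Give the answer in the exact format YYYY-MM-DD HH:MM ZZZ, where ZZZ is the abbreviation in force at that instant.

Query: 2021-05-27 13:59 UTC
Rule 2/3 (AKA, +09:15): 2020-12-25 01:35 UTC ≤ query < 2021-06-14 11:09 UTC
13·60 + 59 + 555 = 1394 min
1394 = 0·1440 + 1394; 1394 = 23·60 + 14 → 23:14, same day
→ 2021-05-27 23:14 AKA

2021-05-27 23:14 AKA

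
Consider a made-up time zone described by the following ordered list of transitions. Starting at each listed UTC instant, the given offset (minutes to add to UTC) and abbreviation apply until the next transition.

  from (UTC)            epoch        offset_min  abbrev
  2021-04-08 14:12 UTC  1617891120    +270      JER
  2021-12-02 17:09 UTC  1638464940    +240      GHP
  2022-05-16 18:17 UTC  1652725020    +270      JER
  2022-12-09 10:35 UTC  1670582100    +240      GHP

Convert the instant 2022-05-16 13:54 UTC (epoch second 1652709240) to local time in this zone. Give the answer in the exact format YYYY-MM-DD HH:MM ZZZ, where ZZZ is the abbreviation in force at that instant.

Query: 2022-05-16 13:54 UTC
Rule 2/4 (GHP, +04:00): 2021-12-02 17:09 UTC ≤ query < 2022-05-16 18:17 UTC
13·60 + 54 + 240 = 1074 min
1074 = 0·1440 + 1074; 1074 = 17·60 + 54 → 17:54, same day
→ 2022-05-16 17:54 GHP

2022-05-16 17:54 GHP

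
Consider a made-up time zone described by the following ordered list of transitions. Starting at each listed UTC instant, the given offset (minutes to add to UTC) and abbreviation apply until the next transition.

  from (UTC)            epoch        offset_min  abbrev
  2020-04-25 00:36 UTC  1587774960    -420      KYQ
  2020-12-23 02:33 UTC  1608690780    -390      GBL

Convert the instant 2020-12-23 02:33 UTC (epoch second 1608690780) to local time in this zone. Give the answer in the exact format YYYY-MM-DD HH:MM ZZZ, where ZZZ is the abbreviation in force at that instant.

2020-12-22 20:03 GBL

Query: 2020-12-23 02:33 UTC
Rule 2/2 (GBL, -06:30): 2020-12-23 02:33 UTC ≤ query < +∞
2·60 + 33 - 390 = -237 min
-237 = -1·1440 + 1203; 1203 = 20·60 + 3 → 20:03, 2020-12-23 - 1 day = 2020-12-22
→ 2020-12-22 20:03 GBL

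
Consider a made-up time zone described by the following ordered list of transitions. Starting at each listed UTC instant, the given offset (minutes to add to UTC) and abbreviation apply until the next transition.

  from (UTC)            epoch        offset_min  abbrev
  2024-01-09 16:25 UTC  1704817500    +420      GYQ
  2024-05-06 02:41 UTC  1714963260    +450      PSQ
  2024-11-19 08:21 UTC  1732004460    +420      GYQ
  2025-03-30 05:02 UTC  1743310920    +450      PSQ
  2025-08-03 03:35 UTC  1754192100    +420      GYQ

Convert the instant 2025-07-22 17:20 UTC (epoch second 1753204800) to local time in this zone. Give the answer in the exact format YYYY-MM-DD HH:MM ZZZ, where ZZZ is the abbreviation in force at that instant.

2025-07-23 00:50 PSQ

Query: 2025-07-22 17:20 UTC
Rule 4/5 (PSQ, +07:30): 2025-03-30 05:02 UTC ≤ query < 2025-08-03 03:35 UTC
17·60 + 20 + 450 = 1490 min
1490 = 1·1440 + 50; 50 = 0·60 + 50 → 00:50, 2025-07-22 + 1 day = 2025-07-23
→ 2025-07-23 00:50 PSQ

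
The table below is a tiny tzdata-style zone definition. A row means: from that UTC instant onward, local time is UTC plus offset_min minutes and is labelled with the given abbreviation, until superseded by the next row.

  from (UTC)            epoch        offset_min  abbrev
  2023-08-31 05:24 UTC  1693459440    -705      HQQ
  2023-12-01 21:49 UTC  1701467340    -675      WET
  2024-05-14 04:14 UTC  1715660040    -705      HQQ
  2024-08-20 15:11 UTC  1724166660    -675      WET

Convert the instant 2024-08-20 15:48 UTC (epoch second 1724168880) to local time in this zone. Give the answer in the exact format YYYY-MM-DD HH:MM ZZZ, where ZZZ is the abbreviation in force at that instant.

2024-08-20 04:33 WET

Query: 2024-08-20 15:48 UTC
Rule 4/4 (WET, -11:15): 2024-08-20 15:11 UTC ≤ query < +∞
15·60 + 48 - 675 = 273 min
273 = 0·1440 + 273; 273 = 4·60 + 33 → 04:33, same day
→ 2024-08-20 04:33 WET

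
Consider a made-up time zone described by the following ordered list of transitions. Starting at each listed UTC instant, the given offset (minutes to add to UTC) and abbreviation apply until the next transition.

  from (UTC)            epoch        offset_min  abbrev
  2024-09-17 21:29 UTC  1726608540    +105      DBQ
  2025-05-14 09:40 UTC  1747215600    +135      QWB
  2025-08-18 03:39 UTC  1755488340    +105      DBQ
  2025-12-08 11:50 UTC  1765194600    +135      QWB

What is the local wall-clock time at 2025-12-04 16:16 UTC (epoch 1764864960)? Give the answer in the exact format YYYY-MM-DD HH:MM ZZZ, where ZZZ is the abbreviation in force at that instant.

Query: 2025-12-04 16:16 UTC
Rule 3/4 (DBQ, +01:45): 2025-08-18 03:39 UTC ≤ query < 2025-12-08 11:50 UTC
16·60 + 16 + 105 = 1081 min
1081 = 0·1440 + 1081; 1081 = 18·60 + 1 → 18:01, same day
→ 2025-12-04 18:01 DBQ

2025-12-04 18:01 DBQ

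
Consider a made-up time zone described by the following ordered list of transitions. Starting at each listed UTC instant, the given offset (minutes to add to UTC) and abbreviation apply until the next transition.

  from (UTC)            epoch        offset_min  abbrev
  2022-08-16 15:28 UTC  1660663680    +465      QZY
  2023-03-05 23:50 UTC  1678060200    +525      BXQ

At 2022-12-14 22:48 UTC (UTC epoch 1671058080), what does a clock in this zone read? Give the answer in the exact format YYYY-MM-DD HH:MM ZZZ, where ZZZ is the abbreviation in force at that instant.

Query: 2022-12-14 22:48 UTC
Rule 1/2 (QZY, +07:45): 2022-08-16 15:28 UTC ≤ query < 2023-03-05 23:50 UTC
22·60 + 48 + 465 = 1833 min
1833 = 1·1440 + 393; 393 = 6·60 + 33 → 06:33, 2022-12-14 + 1 day = 2022-12-15
→ 2022-12-15 06:33 QZY

2022-12-15 06:33 QZY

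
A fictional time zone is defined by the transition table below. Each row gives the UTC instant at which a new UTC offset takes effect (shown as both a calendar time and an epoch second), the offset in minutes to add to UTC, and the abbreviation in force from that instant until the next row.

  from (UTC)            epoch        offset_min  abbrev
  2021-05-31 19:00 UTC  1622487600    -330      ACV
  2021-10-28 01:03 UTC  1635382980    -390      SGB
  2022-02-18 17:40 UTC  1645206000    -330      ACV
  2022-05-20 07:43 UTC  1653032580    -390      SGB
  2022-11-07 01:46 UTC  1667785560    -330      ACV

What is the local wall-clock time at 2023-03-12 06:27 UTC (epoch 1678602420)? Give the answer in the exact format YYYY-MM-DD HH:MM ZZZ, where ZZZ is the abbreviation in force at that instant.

Query: 2023-03-12 06:27 UTC
Rule 5/5 (ACV, -05:30): 2022-11-07 01:46 UTC ≤ query < +∞
6·60 + 27 - 330 = 57 min
57 = 0·1440 + 57; 57 = 0·60 + 57 → 00:57, same day
→ 2023-03-12 00:57 ACV

2023-03-12 00:57 ACV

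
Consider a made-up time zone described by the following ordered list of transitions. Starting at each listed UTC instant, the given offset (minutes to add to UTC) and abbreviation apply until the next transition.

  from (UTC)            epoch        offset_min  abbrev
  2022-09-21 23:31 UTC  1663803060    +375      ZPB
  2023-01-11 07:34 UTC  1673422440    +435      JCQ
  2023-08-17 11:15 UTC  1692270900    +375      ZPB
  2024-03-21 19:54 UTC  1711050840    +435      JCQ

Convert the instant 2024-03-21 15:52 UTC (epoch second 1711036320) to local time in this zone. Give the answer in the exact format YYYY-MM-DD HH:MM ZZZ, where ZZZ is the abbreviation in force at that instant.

2024-03-21 22:07 ZPB

Query: 2024-03-21 15:52 UTC
Rule 3/4 (ZPB, +06:15): 2023-08-17 11:15 UTC ≤ query < 2024-03-21 19:54 UTC
15·60 + 52 + 375 = 1327 min
1327 = 0·1440 + 1327; 1327 = 22·60 + 7 → 22:07, same day
→ 2024-03-21 22:07 ZPB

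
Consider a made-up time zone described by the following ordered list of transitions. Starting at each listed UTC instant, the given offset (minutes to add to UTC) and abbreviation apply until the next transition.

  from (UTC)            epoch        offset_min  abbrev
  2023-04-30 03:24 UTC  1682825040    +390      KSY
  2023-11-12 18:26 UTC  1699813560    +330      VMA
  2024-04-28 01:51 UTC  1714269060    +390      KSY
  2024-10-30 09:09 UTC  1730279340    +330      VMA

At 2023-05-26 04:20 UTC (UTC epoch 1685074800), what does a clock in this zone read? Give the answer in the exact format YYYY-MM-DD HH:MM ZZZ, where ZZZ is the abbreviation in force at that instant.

Query: 2023-05-26 04:20 UTC
Rule 1/4 (KSY, +06:30): 2023-04-30 03:24 UTC ≤ query < 2023-11-12 18:26 UTC
4·60 + 20 + 390 = 650 min
650 = 0·1440 + 650; 650 = 10·60 + 50 → 10:50, same day
→ 2023-05-26 10:50 KSY

2023-05-26 10:50 KSY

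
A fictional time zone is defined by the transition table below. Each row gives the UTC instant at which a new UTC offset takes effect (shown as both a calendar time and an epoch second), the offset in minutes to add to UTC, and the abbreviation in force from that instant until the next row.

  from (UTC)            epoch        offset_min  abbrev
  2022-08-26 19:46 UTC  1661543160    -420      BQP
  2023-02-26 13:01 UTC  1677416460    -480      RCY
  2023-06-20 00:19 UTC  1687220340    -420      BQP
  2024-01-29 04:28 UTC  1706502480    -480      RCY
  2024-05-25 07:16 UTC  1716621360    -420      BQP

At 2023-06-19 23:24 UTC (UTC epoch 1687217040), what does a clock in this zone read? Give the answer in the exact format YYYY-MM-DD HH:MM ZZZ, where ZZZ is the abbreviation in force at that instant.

Query: 2023-06-19 23:24 UTC
Rule 2/5 (RCY, -08:00): 2023-02-26 13:01 UTC ≤ query < 2023-06-20 00:19 UTC
23·60 + 24 - 480 = 924 min
924 = 0·1440 + 924; 924 = 15·60 + 24 → 15:24, same day
→ 2023-06-19 15:24 RCY

2023-06-19 15:24 RCY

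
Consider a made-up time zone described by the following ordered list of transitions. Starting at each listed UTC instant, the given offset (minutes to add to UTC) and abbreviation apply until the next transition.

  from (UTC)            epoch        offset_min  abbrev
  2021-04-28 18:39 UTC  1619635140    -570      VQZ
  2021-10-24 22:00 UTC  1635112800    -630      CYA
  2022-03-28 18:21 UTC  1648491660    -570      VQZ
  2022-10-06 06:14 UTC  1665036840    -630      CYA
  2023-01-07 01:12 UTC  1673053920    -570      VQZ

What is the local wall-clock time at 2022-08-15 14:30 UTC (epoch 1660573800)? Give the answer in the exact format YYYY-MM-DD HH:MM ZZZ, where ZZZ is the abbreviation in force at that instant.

2022-08-15 05:00 VQZ

Query: 2022-08-15 14:30 UTC
Rule 3/5 (VQZ, -09:30): 2022-03-28 18:21 UTC ≤ query < 2022-10-06 06:14 UTC
14·60 + 30 - 570 = 300 min
300 = 0·1440 + 300; 300 = 5·60 + 0 → 05:00, same day
→ 2022-08-15 05:00 VQZ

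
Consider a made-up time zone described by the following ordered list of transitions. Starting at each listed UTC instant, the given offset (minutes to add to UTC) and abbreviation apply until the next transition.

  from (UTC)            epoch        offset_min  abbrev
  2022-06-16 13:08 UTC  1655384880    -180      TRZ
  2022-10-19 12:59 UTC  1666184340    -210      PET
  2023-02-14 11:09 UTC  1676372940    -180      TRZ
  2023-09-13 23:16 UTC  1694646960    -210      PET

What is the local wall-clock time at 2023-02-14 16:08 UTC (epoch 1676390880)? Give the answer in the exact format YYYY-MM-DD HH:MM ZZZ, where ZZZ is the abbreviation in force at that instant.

Query: 2023-02-14 16:08 UTC
Rule 3/4 (TRZ, -03:00): 2023-02-14 11:09 UTC ≤ query < 2023-09-13 23:16 UTC
16·60 + 8 - 180 = 788 min
788 = 0·1440 + 788; 788 = 13·60 + 8 → 13:08, same day
→ 2023-02-14 13:08 TRZ

2023-02-14 13:08 TRZ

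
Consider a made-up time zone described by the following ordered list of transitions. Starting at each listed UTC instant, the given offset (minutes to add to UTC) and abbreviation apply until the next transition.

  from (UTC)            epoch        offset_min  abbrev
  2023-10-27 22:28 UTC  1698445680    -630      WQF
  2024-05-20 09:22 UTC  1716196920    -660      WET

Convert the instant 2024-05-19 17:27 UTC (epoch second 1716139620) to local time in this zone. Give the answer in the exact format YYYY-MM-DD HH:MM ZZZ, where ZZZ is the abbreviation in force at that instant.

Query: 2024-05-19 17:27 UTC
Rule 1/2 (WQF, -10:30): 2023-10-27 22:28 UTC ≤ query < 2024-05-20 09:22 UTC
17·60 + 27 - 630 = 417 min
417 = 0·1440 + 417; 417 = 6·60 + 57 → 06:57, same day
→ 2024-05-19 06:57 WQF

2024-05-19 06:57 WQF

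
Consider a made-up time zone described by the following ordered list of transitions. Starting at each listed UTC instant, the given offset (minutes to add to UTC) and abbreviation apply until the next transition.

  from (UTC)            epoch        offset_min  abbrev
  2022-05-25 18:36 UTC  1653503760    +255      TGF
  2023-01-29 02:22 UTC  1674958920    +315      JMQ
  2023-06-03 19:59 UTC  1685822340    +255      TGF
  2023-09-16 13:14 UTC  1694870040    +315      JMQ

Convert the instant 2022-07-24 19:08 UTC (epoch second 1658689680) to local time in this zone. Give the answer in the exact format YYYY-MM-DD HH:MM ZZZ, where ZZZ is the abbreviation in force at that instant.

2022-07-24 23:23 TGF

Query: 2022-07-24 19:08 UTC
Rule 1/4 (TGF, +04:15): 2022-05-25 18:36 UTC ≤ query < 2023-01-29 02:22 UTC
19·60 + 8 + 255 = 1403 min
1403 = 0·1440 + 1403; 1403 = 23·60 + 23 → 23:23, same day
→ 2022-07-24 23:23 TGF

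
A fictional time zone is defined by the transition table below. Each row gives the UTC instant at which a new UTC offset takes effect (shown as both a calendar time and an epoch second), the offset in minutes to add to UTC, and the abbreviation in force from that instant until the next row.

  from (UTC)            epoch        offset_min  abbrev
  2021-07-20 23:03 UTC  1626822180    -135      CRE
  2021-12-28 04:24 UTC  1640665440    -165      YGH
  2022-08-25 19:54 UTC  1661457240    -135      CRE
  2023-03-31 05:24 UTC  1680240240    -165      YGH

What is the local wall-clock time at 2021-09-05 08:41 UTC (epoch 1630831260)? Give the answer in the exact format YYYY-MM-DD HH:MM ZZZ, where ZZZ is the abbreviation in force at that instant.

Query: 2021-09-05 08:41 UTC
Rule 1/4 (CRE, -02:15): 2021-07-20 23:03 UTC ≤ query < 2021-12-28 04:24 UTC
8·60 + 41 - 135 = 386 min
386 = 0·1440 + 386; 386 = 6·60 + 26 → 06:26, same day
→ 2021-09-05 06:26 CRE

2021-09-05 06:26 CRE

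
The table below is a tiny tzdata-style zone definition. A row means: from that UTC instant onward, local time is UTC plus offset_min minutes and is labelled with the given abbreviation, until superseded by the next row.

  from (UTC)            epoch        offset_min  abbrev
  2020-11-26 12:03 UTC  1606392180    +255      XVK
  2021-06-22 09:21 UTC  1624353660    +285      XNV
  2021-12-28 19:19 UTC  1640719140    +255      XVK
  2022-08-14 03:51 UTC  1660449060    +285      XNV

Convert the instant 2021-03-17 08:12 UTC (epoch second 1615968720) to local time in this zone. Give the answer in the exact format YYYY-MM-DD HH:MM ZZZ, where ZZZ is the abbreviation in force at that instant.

2021-03-17 12:27 XVK

Query: 2021-03-17 08:12 UTC
Rule 1/4 (XVK, +04:15): 2020-11-26 12:03 UTC ≤ query < 2021-06-22 09:21 UTC
8·60 + 12 + 255 = 747 min
747 = 0·1440 + 747; 747 = 12·60 + 27 → 12:27, same day
→ 2021-03-17 12:27 XVK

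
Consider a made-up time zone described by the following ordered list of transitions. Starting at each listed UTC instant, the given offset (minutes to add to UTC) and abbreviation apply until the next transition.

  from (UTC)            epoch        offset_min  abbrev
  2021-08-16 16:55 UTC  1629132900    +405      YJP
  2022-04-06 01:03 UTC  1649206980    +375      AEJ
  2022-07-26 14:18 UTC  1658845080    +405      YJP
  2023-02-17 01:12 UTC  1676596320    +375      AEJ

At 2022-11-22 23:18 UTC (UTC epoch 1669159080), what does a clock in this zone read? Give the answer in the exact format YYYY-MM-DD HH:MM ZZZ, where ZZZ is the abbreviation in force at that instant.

Query: 2022-11-22 23:18 UTC
Rule 3/4 (YJP, +06:45): 2022-07-26 14:18 UTC ≤ query < 2023-02-17 01:12 UTC
23·60 + 18 + 405 = 1803 min
1803 = 1·1440 + 363; 363 = 6·60 + 3 → 06:03, 2022-11-22 + 1 day = 2022-11-23
→ 2022-11-23 06:03 YJP

2022-11-23 06:03 YJP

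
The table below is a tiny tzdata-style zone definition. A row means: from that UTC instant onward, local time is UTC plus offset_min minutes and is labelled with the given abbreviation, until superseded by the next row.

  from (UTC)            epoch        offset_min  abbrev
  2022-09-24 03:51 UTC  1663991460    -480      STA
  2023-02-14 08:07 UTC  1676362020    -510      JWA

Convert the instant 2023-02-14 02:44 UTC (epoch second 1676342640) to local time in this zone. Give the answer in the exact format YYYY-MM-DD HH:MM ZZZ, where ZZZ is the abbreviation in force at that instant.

Query: 2023-02-14 02:44 UTC
Rule 1/2 (STA, -08:00): 2022-09-24 03:51 UTC ≤ query < 2023-02-14 08:07 UTC
2·60 + 44 - 480 = -316 min
-316 = -1·1440 + 1124; 1124 = 18·60 + 44 → 18:44, 2023-02-14 - 1 day = 2023-02-13
→ 2023-02-13 18:44 STA

2023-02-13 18:44 STA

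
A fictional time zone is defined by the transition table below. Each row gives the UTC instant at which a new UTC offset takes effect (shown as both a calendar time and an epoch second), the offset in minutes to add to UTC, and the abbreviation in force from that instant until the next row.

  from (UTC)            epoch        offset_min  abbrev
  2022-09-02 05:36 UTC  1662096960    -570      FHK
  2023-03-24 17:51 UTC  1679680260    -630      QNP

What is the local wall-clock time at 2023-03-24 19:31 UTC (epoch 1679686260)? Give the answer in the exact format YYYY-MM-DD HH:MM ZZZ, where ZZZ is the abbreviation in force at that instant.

2023-03-24 09:01 QNP

Query: 2023-03-24 19:31 UTC
Rule 2/2 (QNP, -10:30): 2023-03-24 17:51 UTC ≤ query < +∞
19·60 + 31 - 630 = 541 min
541 = 0·1440 + 541; 541 = 9·60 + 1 → 09:01, same day
→ 2023-03-24 09:01 QNP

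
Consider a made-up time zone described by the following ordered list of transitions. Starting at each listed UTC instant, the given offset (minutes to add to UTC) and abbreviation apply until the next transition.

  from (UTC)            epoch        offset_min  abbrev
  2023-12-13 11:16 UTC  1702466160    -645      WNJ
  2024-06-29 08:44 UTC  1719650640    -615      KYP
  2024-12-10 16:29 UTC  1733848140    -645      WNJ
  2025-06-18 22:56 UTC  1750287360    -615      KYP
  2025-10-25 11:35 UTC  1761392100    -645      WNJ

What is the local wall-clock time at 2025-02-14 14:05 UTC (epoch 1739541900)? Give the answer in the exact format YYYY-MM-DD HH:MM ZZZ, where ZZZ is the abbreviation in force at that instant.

2025-02-14 03:20 WNJ

Query: 2025-02-14 14:05 UTC
Rule 3/5 (WNJ, -10:45): 2024-12-10 16:29 UTC ≤ query < 2025-06-18 22:56 UTC
14·60 + 5 - 645 = 200 min
200 = 0·1440 + 200; 200 = 3·60 + 20 → 03:20, same day
→ 2025-02-14 03:20 WNJ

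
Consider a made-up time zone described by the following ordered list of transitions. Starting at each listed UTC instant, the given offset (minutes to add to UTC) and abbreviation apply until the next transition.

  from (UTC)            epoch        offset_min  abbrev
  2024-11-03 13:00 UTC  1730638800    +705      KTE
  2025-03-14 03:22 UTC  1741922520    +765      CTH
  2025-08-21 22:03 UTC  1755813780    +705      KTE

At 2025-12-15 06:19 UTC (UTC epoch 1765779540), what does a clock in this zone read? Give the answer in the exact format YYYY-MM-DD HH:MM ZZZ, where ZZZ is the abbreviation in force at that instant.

Query: 2025-12-15 06:19 UTC
Rule 3/3 (KTE, +11:45): 2025-08-21 22:03 UTC ≤ query < +∞
6·60 + 19 + 705 = 1084 min
1084 = 0·1440 + 1084; 1084 = 18·60 + 4 → 18:04, same day
→ 2025-12-15 18:04 KTE

2025-12-15 18:04 KTE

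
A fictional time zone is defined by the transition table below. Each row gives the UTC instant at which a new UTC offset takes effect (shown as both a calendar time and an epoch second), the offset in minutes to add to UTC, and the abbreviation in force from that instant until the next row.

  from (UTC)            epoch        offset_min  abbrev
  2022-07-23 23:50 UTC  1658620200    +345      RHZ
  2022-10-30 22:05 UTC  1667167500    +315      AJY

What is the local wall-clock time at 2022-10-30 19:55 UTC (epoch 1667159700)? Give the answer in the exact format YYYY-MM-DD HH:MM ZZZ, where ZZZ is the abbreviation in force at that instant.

Query: 2022-10-30 19:55 UTC
Rule 1/2 (RHZ, +05:45): 2022-07-23 23:50 UTC ≤ query < 2022-10-30 22:05 UTC
19·60 + 55 + 345 = 1540 min
1540 = 1·1440 + 100; 100 = 1·60 + 40 → 01:40, 2022-10-30 + 1 day = 2022-10-31
→ 2022-10-31 01:40 RHZ

2022-10-31 01:40 RHZ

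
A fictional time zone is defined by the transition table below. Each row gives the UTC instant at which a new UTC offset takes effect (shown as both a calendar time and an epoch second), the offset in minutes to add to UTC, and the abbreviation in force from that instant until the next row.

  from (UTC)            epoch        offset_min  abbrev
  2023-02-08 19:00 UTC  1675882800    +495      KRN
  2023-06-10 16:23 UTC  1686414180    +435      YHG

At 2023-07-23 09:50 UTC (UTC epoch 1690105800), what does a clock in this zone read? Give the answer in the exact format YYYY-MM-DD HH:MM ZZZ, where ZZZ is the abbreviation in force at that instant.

Query: 2023-07-23 09:50 UTC
Rule 2/2 (YHG, +07:15): 2023-06-10 16:23 UTC ≤ query < +∞
9·60 + 50 + 435 = 1025 min
1025 = 0·1440 + 1025; 1025 = 17·60 + 5 → 17:05, same day
→ 2023-07-23 17:05 YHG

2023-07-23 17:05 YHG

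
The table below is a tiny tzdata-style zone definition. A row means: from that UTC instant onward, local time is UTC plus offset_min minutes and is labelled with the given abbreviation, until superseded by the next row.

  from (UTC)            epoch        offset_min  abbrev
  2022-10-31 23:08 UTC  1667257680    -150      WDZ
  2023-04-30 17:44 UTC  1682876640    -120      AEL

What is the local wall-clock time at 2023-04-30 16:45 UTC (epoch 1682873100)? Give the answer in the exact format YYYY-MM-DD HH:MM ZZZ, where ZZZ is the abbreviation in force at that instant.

Query: 2023-04-30 16:45 UTC
Rule 1/2 (WDZ, -02:30): 2022-10-31 23:08 UTC ≤ query < 2023-04-30 17:44 UTC
16·60 + 45 - 150 = 855 min
855 = 0·1440 + 855; 855 = 14·60 + 15 → 14:15, same day
→ 2023-04-30 14:15 WDZ

2023-04-30 14:15 WDZ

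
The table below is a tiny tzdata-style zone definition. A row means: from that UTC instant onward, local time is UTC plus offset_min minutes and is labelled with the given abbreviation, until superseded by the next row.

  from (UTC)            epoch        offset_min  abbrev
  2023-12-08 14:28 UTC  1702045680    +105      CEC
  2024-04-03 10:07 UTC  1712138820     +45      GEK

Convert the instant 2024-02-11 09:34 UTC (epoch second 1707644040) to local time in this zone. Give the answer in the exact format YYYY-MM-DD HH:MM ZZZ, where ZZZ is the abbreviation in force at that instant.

2024-02-11 11:19 CEC

Query: 2024-02-11 09:34 UTC
Rule 1/2 (CEC, +01:45): 2023-12-08 14:28 UTC ≤ query < 2024-04-03 10:07 UTC
9·60 + 34 + 105 = 679 min
679 = 0·1440 + 679; 679 = 11·60 + 19 → 11:19, same day
→ 2024-02-11 11:19 CEC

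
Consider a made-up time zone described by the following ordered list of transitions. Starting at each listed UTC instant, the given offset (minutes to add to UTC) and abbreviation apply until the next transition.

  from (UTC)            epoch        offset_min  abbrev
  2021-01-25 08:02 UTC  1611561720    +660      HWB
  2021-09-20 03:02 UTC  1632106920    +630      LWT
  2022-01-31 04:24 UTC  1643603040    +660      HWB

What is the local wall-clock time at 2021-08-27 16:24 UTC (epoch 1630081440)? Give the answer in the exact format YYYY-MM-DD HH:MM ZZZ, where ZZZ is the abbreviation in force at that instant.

2021-08-28 03:24 HWB

Query: 2021-08-27 16:24 UTC
Rule 1/3 (HWB, +11:00): 2021-01-25 08:02 UTC ≤ query < 2021-09-20 03:02 UTC
16·60 + 24 + 660 = 1644 min
1644 = 1·1440 + 204; 204 = 3·60 + 24 → 03:24, 2021-08-27 + 1 day = 2021-08-28
→ 2021-08-28 03:24 HWB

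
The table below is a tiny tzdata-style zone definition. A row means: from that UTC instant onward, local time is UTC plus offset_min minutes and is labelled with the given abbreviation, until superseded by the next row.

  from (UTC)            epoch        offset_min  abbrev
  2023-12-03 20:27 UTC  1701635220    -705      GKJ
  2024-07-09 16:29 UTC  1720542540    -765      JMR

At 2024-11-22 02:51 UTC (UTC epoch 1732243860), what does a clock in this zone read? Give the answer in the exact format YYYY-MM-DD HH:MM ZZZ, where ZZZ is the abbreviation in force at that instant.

2024-11-21 14:06 JMR

Query: 2024-11-22 02:51 UTC
Rule 2/2 (JMR, -12:45): 2024-07-09 16:29 UTC ≤ query < +∞
2·60 + 51 - 765 = -594 min
-594 = -1·1440 + 846; 846 = 14·60 + 6 → 14:06, 2024-11-22 - 1 day = 2024-11-21
→ 2024-11-21 14:06 JMR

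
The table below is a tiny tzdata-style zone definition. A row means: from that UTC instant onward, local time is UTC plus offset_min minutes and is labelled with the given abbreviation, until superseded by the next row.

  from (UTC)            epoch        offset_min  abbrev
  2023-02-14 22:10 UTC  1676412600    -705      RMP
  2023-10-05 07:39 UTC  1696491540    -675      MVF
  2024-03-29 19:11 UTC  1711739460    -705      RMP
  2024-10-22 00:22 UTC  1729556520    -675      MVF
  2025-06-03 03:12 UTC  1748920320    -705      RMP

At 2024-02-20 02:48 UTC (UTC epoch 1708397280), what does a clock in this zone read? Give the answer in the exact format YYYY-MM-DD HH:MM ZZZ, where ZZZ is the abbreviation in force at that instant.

2024-02-19 15:33 MVF

Query: 2024-02-20 02:48 UTC
Rule 2/5 (MVF, -11:15): 2023-10-05 07:39 UTC ≤ query < 2024-03-29 19:11 UTC
2·60 + 48 - 675 = -507 min
-507 = -1·1440 + 933; 933 = 15·60 + 33 → 15:33, 2024-02-20 - 1 day = 2024-02-19
→ 2024-02-19 15:33 MVF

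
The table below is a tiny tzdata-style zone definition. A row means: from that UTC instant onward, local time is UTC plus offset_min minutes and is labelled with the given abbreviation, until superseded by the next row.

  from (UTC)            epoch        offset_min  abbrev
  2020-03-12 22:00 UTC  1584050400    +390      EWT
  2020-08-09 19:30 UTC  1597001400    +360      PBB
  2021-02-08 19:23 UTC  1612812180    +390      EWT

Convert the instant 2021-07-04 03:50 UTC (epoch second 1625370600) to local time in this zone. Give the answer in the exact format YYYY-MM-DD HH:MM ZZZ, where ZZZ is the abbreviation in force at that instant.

2021-07-04 10:20 EWT

Query: 2021-07-04 03:50 UTC
Rule 3/3 (EWT, +06:30): 2021-02-08 19:23 UTC ≤ query < +∞
3·60 + 50 + 390 = 620 min
620 = 0·1440 + 620; 620 = 10·60 + 20 → 10:20, same day
→ 2021-07-04 10:20 EWT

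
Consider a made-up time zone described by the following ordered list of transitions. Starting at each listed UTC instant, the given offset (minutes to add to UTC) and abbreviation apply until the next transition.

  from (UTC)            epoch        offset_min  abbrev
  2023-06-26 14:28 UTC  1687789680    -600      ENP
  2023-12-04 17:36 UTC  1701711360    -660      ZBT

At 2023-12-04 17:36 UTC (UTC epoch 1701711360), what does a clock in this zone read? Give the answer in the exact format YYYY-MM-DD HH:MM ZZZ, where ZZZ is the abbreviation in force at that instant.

Query: 2023-12-04 17:36 UTC
Rule 2/2 (ZBT, -11:00): 2023-12-04 17:36 UTC ≤ query < +∞
17·60 + 36 - 660 = 396 min
396 = 0·1440 + 396; 396 = 6·60 + 36 → 06:36, same day
→ 2023-12-04 06:36 ZBT

2023-12-04 06:36 ZBT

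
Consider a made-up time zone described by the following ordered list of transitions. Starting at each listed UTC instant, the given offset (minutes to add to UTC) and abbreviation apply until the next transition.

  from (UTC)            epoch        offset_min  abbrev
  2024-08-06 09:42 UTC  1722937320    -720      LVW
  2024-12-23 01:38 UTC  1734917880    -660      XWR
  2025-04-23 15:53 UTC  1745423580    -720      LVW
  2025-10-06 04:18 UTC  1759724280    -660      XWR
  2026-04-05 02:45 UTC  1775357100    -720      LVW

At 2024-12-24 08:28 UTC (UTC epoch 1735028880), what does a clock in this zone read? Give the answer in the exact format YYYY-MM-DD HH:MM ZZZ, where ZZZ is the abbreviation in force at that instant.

2024-12-23 21:28 XWR

Query: 2024-12-24 08:28 UTC
Rule 2/5 (XWR, -11:00): 2024-12-23 01:38 UTC ≤ query < 2025-04-23 15:53 UTC
8·60 + 28 - 660 = -152 min
-152 = -1·1440 + 1288; 1288 = 21·60 + 28 → 21:28, 2024-12-24 - 1 day = 2024-12-23
→ 2024-12-23 21:28 XWR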